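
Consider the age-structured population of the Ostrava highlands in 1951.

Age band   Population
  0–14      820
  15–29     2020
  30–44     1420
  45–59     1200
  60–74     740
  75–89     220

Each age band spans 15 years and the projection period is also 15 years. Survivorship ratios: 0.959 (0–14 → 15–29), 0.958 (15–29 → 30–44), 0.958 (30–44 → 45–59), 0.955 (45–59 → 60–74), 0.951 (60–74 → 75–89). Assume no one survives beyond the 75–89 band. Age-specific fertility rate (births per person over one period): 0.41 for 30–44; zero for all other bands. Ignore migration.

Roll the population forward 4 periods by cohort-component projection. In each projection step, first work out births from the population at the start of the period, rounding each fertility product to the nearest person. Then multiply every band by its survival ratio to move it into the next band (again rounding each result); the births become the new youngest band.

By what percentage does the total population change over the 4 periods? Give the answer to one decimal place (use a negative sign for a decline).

(Bands numbered youngest = 1 to oldest = 6.)
Period 1.
Births: 1420 × 0.41 = 582
Band 2: 820 × 0.959 = 786
Band 3: 2020 × 0.958 = 1935
Band 4: 1420 × 0.958 = 1360
Band 5: 1200 × 0.955 = 1146
Band 6: 740 × 0.951 = 704
Giving 582 / 786 / 1935 / 1360 / 1146 / 704.
Period 2.
Births: 1935 × 0.41 = 793
Band 2: 582 × 0.959 = 558
Band 3: 786 × 0.958 = 753
Band 4: 1935 × 0.958 = 1854
Band 5: 1360 × 0.955 = 1299
Band 6: 1146 × 0.951 = 1090
Giving 793 / 558 / 753 / 1854 / 1299 / 1090.
Period 3.
Births: 753 × 0.41 = 309
Band 2: 793 × 0.959 = 760
Band 3: 558 × 0.958 = 535
Band 4: 753 × 0.958 = 721
Band 5: 1854 × 0.955 = 1771
Band 6: 1299 × 0.951 = 1235
Giving 309 / 760 / 535 / 721 / 1771 / 1235.
Period 4.
Births: 535 × 0.41 = 219
Band 2: 309 × 0.959 = 296
Band 3: 760 × 0.958 = 728
Band 4: 535 × 0.958 = 513
Band 5: 721 × 0.955 = 689
Band 6: 1771 × 0.951 = 1684
Giving 219 / 296 / 728 / 513 / 689 / 1684.
Total: 6420 → 4129; change = -2291; percentage change = -35.7%

-35.7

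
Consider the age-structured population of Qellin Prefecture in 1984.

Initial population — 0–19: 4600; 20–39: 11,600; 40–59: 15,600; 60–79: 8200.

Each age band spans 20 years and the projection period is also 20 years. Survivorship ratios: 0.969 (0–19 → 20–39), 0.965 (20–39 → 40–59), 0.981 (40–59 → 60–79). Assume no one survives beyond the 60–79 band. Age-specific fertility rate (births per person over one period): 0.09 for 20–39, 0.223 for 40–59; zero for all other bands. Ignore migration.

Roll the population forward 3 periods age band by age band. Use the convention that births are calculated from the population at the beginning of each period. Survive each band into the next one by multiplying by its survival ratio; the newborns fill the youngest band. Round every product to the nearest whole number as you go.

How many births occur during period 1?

— Period 1 —
Births: 11600 × 0.09 = 1044 ; 15600 × 0.223 = 3479 — total 4523
20–39: 4600 × 0.969 = 4457
40–59: 11600 × 0.965 = 11194
60–79: 15600 × 0.981 = 15304
Population now: 0–19=4523, 20–39=4457, 40–59=11194, 60–79=15304

4523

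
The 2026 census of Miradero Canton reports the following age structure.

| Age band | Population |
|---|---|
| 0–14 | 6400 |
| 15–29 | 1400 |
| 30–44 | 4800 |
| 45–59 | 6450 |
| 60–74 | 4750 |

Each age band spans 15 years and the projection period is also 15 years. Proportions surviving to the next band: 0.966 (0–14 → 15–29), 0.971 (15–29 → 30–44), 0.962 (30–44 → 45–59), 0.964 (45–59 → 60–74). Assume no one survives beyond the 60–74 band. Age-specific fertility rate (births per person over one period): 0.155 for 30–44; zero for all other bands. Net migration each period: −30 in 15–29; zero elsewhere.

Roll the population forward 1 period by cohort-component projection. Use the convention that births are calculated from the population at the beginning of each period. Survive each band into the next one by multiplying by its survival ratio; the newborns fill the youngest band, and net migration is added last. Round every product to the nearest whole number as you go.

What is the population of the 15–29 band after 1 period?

6152

Period 1.
Births: 4800 × 0.155 = 744
15–29: 6400 × 0.966 = 6182
30–44: 1400 × 0.971 = 1359
45–59: 4800 × 0.962 = 4618
60–74: 6450 × 0.964 = 6218
Net migration: 15–29 − 30 → 6152
End of period: [744, 6152, 1359, 4618, 6218]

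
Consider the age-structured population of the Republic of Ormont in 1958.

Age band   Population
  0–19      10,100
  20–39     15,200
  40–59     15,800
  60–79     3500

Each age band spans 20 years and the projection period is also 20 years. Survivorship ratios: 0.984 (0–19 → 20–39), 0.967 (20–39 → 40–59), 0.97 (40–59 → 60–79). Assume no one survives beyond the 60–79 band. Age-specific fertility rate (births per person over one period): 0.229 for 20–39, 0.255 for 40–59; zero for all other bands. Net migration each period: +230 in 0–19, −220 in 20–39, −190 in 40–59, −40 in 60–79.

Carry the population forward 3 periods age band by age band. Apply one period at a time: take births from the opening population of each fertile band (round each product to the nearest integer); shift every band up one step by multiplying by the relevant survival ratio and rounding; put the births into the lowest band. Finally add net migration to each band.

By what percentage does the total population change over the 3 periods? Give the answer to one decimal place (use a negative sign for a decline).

After projecting period 1:
Births: 15200 * 0.229 = 3481  |  15800 * 0.255 = 4029 → total 7510
20–39: 10100 * 0.984 = 9938
40–59: 15200 * 0.967 = 14698
60–79: 15800 * 0.97 = 15326
Net migration: 0–19 + 230 → 7740; 20–39 − 220 → 9718; 40–59 − 190 → 14508; 60–79 − 40 → 15286
End of period: [7740, 9718, 14508, 15286]
After projecting period 2:
Births: 9718 * 0.229 = 2225  |  14508 * 0.255 = 3700 → total 5925
20–39: 7740 * 0.984 = 7616
40–59: 9718 * 0.967 = 9397
60–79: 14508 * 0.97 = 14073
Net migration: 0–19 + 230 → 6155; 20–39 − 220 → 7396; 40–59 − 190 → 9207; 60–79 − 40 → 14033
End of period: [6155, 7396, 9207, 14033]
After projecting period 3:
Births: 7396 * 0.229 = 1694  |  9207 * 0.255 = 2348 → total 4042
20–39: 6155 * 0.984 = 6057
40–59: 7396 * 0.967 = 7152
60–79: 9207 * 0.97 = 8931
Net migration: 0–19 + 230 → 4272; 20–39 − 220 → 5837; 40–59 − 190 → 6962; 60–79 − 40 → 8891
End of period: [4272, 5837, 6962, 8891]
Total: 44600 → 25962; change = -18638; percentage change = -41.8%

-41.8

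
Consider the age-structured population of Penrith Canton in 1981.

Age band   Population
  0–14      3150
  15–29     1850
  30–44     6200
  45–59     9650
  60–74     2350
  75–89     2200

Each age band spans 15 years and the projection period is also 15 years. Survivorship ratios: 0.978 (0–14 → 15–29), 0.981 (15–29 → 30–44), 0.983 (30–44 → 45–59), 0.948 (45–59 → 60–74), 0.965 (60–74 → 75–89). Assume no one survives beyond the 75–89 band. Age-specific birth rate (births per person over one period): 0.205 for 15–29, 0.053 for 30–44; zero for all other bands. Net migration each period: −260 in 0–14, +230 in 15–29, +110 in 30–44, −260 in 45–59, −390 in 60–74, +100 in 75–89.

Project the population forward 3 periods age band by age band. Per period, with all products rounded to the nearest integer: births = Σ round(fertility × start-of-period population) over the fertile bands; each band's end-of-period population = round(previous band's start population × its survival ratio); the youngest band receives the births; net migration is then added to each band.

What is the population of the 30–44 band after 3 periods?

Let band 1 be 0–14 through band 6 = 75–89.
After projecting period 1:
Births: 1850 * 0.205 = 379, 6200 * 0.053 = 329 → 708
Band 2: 3150 * 0.978 = 3081
Band 3: 1850 * 0.981 = 1815
Band 4: 6200 * 0.983 = 6095
Band 5: 9650 * 0.948 = 9148
Band 6: 2350 * 0.965 = 2268
Net migration: Band 1 − 260 → 448; Band 2 + 230 → 3311; Band 3 + 110 → 1925; Band 4 − 260 → 5835; Band 5 − 390 → 8758; Band 6 + 100 → 2368
→ [448, 3311, 1925, 5835, 8758, 2368]
After projecting period 2:
Births: 3311 * 0.205 = 679, 1925 * 0.053 = 102 → 781
Band 2: 448 * 0.978 = 438
Band 3: 3311 * 0.981 = 3248
Band 4: 1925 * 0.983 = 1892
Band 5: 5835 * 0.948 = 5532
Band 6: 8758 * 0.965 = 8451
Net migration: Band 1 − 260 → 521; Band 2 + 230 → 668; Band 3 + 110 → 3358; Band 4 − 260 → 1632; Band 5 − 390 → 5142; Band 6 + 100 → 8551
→ [521, 668, 3358, 1632, 5142, 8551]
After projecting period 3:
Births: 668 * 0.205 = 137, 3358 * 0.053 = 178 → 315
Band 2: 521 * 0.978 = 510
Band 3: 668 * 0.981 = 655
Band 4: 3358 * 0.983 = 3301
Band 5: 1632 * 0.948 = 1547
Band 6: 5142 * 0.965 = 4962
Net migration: Band 1 − 260 → 55; Band 2 + 230 → 740; Band 3 + 110 → 765; Band 4 − 260 → 3041; Band 5 − 390 → 1157; Band 6 + 100 → 5062
→ [55, 740, 765, 3041, 1157, 5062]

765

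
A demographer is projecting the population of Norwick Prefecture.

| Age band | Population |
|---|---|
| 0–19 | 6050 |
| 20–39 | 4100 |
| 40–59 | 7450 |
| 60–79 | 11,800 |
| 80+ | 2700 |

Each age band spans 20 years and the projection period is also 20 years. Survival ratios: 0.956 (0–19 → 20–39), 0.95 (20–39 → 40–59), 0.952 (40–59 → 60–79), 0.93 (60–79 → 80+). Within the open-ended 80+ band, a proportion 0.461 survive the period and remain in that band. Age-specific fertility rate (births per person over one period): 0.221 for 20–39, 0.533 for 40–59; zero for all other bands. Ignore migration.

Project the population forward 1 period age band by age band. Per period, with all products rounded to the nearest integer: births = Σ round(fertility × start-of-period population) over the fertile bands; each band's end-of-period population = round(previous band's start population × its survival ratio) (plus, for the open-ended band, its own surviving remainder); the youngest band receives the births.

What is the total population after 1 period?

Numbering the groups 1..5 from youngest to oldest:
Period 1:
Births: 4100 × 0.221 = 906 ; 7450 × 0.533 = 3971 → 4877
Group 2: 6050 × 0.956 = 5784
Group 3: 4100 × 0.95 = 3895
Group 4: 7450 × 0.952 = 7092
Group 5: 11800 × 0.93 + 2700 × 0.461 = 10974 + 1245 = 12219
Giving 4877 / 5784 / 3895 / 7092 / 12219.
Total after period 1: 4877 + 5784 + 3895 + 7092 + 12219 = 33867

33867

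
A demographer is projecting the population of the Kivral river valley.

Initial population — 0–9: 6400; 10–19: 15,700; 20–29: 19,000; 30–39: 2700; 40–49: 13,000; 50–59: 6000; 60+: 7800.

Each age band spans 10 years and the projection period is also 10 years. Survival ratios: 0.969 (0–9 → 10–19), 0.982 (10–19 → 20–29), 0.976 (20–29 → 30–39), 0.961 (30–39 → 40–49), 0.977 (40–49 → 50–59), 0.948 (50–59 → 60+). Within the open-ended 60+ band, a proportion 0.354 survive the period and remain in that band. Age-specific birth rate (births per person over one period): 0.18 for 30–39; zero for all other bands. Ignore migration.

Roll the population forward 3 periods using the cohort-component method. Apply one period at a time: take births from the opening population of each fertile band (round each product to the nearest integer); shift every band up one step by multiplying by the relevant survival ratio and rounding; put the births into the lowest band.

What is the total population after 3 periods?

51945

After projecting period 1:
Births: 2700 × 0.18 = 486
10–19: 6400 × 0.969 = 6202
20–29: 15700 × 0.982 = 15417
30–39: 19000 × 0.976 = 18544
40–49: 2700 × 0.961 = 2595
50–59: 13000 × 0.977 = 12701
60+: 6000 × 0.948 + 7800 × 0.354 = 5688 + 2761 = 8449
→ [486, 6202, 15417, 18544, 2595, 12701, 8449]
After projecting period 2:
Births: 18544 × 0.18 = 3338
10–19: 486 × 0.969 = 471
20–29: 6202 × 0.982 = 6090
30–39: 15417 × 0.976 = 15047
40–49: 18544 × 0.961 = 17821
50–59: 2595 × 0.977 = 2535
60+: 12701 × 0.948 + 8449 × 0.354 = 12041 + 2991 = 15032
→ [3338, 471, 6090, 15047, 17821, 2535, 15032]
After projecting period 3:
Births: 15047 × 0.18 = 2708
10–19: 3338 × 0.969 = 3235
20–29: 471 × 0.982 = 463
30–39: 6090 × 0.976 = 5944
40–49: 15047 × 0.961 = 14460
50–59: 17821 × 0.977 = 17411
60+: 2535 × 0.948 + 15032 × 0.354 = 2403 + 5321 = 7724
→ [2708, 3235, 463, 5944, 14460, 17411, 7724]
Total after period 3: 2708 + 3235 + 463 + 5944 + 14460 + 17411 + 7724 = 51945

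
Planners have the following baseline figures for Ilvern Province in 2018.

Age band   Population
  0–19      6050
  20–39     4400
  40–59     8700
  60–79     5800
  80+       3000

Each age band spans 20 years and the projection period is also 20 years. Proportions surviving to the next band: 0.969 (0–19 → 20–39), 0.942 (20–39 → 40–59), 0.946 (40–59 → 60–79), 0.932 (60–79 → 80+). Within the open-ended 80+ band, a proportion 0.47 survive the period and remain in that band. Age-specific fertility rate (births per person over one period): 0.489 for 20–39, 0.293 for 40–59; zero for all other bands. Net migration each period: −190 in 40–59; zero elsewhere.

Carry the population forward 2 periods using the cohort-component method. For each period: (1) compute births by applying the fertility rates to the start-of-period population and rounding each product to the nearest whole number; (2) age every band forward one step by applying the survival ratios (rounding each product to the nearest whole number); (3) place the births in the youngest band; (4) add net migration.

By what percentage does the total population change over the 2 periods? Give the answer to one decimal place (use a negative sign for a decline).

After projecting period 1:
Births: 4400 × 0.489 = 2152  |  8700 × 0.293 = 2549 → total 4701
20–39: 6050 × 0.969 = 5862
40–59: 4400 × 0.942 = 4145
60–79: 8700 × 0.946 = 8230
80+: 5800 × 0.932 + 3000 × 0.47 = 5406 + 1410 = 6816
Net migration: 40–59 − 190 → 3955
→ [4701, 5862, 3955, 8230, 6816]
After projecting period 2:
Births: 5862 × 0.489 = 2867  |  3955 × 0.293 = 1159 → total 4026
20–39: 4701 × 0.969 = 4555
40–59: 5862 × 0.942 = 5522
60–79: 3955 × 0.946 = 3741
80+: 8230 × 0.932 + 6816 × 0.47 = 7670 + 3204 = 10874
Net migration: 40–59 − 190 → 5332
→ [4026, 4555, 5332, 3741, 10874]
Total: 27950 → 28528; change = 578; percentage change = 2.1%

2.1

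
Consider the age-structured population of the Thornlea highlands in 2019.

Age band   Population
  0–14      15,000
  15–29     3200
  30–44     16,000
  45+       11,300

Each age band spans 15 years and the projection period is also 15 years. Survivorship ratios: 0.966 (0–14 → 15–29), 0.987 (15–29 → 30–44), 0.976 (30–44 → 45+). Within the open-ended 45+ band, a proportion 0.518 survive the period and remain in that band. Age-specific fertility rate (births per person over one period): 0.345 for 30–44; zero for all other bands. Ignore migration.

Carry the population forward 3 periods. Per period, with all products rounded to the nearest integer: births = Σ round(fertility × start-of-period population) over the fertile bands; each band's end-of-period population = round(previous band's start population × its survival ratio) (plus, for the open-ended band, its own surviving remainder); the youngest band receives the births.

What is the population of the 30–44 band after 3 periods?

After projecting period 1:
Births: 16000 * 0.345 = 5520
15–29: 15000 * 0.966 = 14490
30–44: 3200 * 0.987 = 3158
45+: 16000 * 0.976 + 11300 * 0.518 = 15616 + 5853 = 21469
Population now: 0–14=5520, 15–29=14490, 30–44=3158, 45+=21469
After projecting period 2:
Births: 3158 * 0.345 = 1090
15–29: 5520 * 0.966 = 5332
30–44: 14490 * 0.987 = 14302
45+: 3158 * 0.976 + 21469 * 0.518 = 3082 + 11121 = 14203
Population now: 0–14=1090, 15–29=5332, 30–44=14302, 45+=14203
After projecting period 3:
Births: 14302 * 0.345 = 4934
15–29: 1090 * 0.966 = 1053
30–44: 5332 * 0.987 = 5263
45+: 14302 * 0.976 + 14203 * 0.518 = 13959 + 7357 = 21316
Population now: 0–14=4934, 15–29=1053, 30–44=5263, 45+=21316

5263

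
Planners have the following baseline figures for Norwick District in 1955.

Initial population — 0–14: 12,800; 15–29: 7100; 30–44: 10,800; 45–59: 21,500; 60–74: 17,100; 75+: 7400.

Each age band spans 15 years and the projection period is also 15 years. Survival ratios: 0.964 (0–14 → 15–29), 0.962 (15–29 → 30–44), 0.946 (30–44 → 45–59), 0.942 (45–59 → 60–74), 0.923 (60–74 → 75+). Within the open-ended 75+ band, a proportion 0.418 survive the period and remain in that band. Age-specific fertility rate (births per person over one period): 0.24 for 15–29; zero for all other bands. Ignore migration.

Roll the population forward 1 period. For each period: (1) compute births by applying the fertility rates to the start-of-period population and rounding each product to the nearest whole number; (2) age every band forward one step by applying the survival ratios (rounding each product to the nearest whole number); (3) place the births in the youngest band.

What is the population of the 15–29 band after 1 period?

12339

Numbering the groups 1..6 from youngest to oldest:
[period 1]
Births: 7100 * 0.24 = 1704
Group 2: 12800 * 0.964 = 12339
Group 3: 7100 * 0.962 = 6830
Group 4: 10800 * 0.946 = 10217
Group 5: 21500 * 0.942 = 20253
Group 6: 17100 * 0.923 + 7400 * 0.418 = 15783 + 3093 = 18876
→ [1704, 12339, 6830, 10217, 20253, 18876]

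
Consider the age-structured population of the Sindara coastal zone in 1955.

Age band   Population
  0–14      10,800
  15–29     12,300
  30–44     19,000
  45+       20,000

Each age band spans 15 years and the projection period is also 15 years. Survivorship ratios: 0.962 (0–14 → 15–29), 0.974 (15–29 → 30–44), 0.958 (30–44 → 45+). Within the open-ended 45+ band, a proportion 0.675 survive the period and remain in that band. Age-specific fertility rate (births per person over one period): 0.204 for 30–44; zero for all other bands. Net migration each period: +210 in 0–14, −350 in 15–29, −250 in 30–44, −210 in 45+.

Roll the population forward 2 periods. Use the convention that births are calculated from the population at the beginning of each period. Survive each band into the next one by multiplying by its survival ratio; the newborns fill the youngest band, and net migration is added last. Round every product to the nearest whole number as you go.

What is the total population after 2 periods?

[period 1]
Births: 19000 × 0.204 = 3876
15–29: 10800 × 0.962 = 10390
30–44: 12300 × 0.974 = 11980
45+: 19000 × 0.958 + 20000 × 0.675 = 18202 + 13500 = 31702
Net migration: 0–14 + 210 → 4086; 15–29 − 350 → 10040; 30–44 − 250 → 11730; 45+ − 210 → 31492
End of period: [4086, 10040, 11730, 31492]
[period 2]
Births: 11730 × 0.204 = 2393
15–29: 4086 × 0.962 = 3931
30–44: 10040 × 0.974 = 9779
45+: 11730 × 0.958 + 31492 × 0.675 = 11237 + 21257 = 32494
Net migration: 0–14 + 210 → 2603; 15–29 − 350 → 3581; 30–44 − 250 → 9529; 45+ − 210 → 32284
End of period: [2603, 3581, 9529, 32284]
Total after period 2: 2603 + 3581 + 9529 + 32284 = 47997

47997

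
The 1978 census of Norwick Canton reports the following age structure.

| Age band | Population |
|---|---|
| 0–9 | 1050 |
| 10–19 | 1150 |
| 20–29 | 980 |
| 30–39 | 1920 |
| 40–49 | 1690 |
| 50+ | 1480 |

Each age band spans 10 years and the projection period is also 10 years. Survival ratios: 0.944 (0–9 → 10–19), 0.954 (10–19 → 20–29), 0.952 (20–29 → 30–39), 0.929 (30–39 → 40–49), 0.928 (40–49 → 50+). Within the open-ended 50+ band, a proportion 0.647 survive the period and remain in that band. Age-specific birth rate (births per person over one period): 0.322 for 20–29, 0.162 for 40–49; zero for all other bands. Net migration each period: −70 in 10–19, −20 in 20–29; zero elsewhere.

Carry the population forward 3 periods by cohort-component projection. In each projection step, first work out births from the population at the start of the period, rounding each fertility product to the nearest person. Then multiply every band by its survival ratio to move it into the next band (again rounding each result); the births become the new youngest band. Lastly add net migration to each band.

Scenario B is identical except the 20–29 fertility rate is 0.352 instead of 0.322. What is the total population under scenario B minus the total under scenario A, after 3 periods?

After projecting period 1:
Births: 980 × 0.322 = 316, 1690 × 0.162 = 274 ⇒ total 590
10–19: 1050 × 0.944 = 991
20–29: 1150 × 0.954 = 1097
30–39: 980 × 0.952 = 933
40–49: 1920 × 0.929 = 1784
50+: 1690 × 0.928 + 1480 × 0.647 = 1568 + 958 = 2526
Net migration: 10–19 − 70 → 921; 20–29 − 20 → 1077
Giving 590 / 921 / 1077 / 933 / 1784 / 2526.
After projecting period 2:
Births: 1077 × 0.322 = 347, 1784 × 0.162 = 289 ⇒ total 636
10–19: 590 × 0.944 = 557
20–29: 921 × 0.954 = 879
30–39: 1077 × 0.952 = 1025
40–49: 933 × 0.929 = 867
50+: 1784 × 0.928 + 2526 × 0.647 = 1656 + 1634 = 3290
Net migration: 10–19 − 70 → 487; 20–29 − 20 → 859
Giving 636 / 487 / 859 / 1025 / 867 / 3290.
After projecting period 3:
Births: 859 × 0.322 = 277, 867 × 0.162 = 140 ⇒ total 417
10–19: 636 × 0.944 = 600
20–29: 487 × 0.954 = 465
30–39: 859 × 0.952 = 818
40–49: 1025 × 0.929 = 952
50+: 867 × 0.928 + 3290 × 0.647 = 805 + 2129 = 2934
Net migration: 10–19 − 70 → 530; 20–29 − 20 → 445
Giving 417 / 530 / 445 / 818 / 952 / 2934.
Scenario A total after 3 periods: 6096
Scenario B projection —
After projecting period 1:
Births: 980 × 0.352 = 345, 1690 × 0.162 = 274 ⇒ total 619
10–19: 1050 × 0.944 = 991
20–29: 1150 × 0.954 = 1097
30–39: 980 × 0.952 = 933
40–49: 1920 × 0.929 = 1784
50+: 1690 × 0.928 + 1480 × 0.647 = 1568 + 958 = 2526
Net migration: 10–19 − 70 → 921; 20–29 − 20 → 1077
Giving 619 / 921 / 1077 / 933 / 1784 / 2526.
After projecting period 2:
Births: 1077 × 0.352 = 379, 1784 × 0.162 = 289 ⇒ total 668
10–19: 619 × 0.944 = 584
20–29: 921 × 0.954 = 879
30–39: 1077 × 0.952 = 1025
40–49: 933 × 0.929 = 867
50+: 1784 × 0.928 + 2526 × 0.647 = 1656 + 1634 = 3290
Net migration: 10–19 − 70 → 514; 20–29 − 20 → 859
Giving 668 / 514 / 859 / 1025 / 867 / 3290.
After projecting period 3:
Births: 859 × 0.352 = 302, 867 × 0.162 = 140 ⇒ total 442
10–19: 668 × 0.944 = 631
20–29: 514 × 0.954 = 490
30–39: 859 × 0.952 = 818
40–49: 1025 × 0.929 = 952
50+: 867 × 0.928 + 3290 × 0.647 = 805 + 2129 = 2934
Net migration: 10–19 − 70 → 561; 20–29 − 20 → 470
Giving 442 / 561 / 470 / 818 / 952 / 2934.
Scenario B total after 3 periods: 6177
Difference B − A = 6177 − 6096 = 81

81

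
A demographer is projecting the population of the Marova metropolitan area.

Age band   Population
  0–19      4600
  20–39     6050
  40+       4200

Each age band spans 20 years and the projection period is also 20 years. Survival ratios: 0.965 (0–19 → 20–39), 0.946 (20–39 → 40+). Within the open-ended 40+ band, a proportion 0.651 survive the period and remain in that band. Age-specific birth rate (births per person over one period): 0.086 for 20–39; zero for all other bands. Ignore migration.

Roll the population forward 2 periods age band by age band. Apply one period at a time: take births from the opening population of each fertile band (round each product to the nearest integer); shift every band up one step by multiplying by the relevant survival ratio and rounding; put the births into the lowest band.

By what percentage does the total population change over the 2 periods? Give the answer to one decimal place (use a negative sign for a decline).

Period 1.
Births: 6050 * 0.086 = 520
20–39: 4600 * 0.965 = 4439
40+: 6050 * 0.946 + 4200 * 0.651 = 5723 + 2734 = 8457
Giving 520 / 4439 / 8457.
Period 2.
Births: 4439 * 0.086 = 382
20–39: 520 * 0.965 = 502
40+: 4439 * 0.946 + 8457 * 0.651 = 4199 + 5506 = 9705
Giving 382 / 502 / 9705.
Total: 14850 → 10589; change = -4261; percentage change = -28.7%

-28.7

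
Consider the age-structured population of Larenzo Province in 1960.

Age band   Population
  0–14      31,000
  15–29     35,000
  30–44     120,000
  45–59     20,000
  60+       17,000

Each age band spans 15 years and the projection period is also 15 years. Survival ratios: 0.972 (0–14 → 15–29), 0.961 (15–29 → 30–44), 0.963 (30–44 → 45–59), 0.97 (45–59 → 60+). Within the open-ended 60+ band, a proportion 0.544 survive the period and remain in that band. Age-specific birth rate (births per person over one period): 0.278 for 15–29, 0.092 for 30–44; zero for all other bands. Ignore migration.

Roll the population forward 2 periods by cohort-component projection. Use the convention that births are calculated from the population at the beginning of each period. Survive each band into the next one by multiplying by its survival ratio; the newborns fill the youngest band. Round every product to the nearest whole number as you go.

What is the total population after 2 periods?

220685

Period 1.
Births: 35000 × 0.278 = 9730  |  120000 × 0.092 = 11040 → 20770
15–29: 31000 × 0.972 = 30132
30–44: 35000 × 0.961 = 33635
45–59: 120000 × 0.963 = 115560
60+: 20000 × 0.97 + 17000 × 0.544 = 19400 + 9248 = 28648
Giving 20770 / 30132 / 33635 / 115560 / 28648.
Period 2.
Births: 30132 × 0.278 = 8377  |  33635 × 0.092 = 3094 → 11471
15–29: 20770 × 0.972 = 20188
30–44: 30132 × 0.961 = 28957
45–59: 33635 × 0.963 = 32391
60+: 115560 × 0.97 + 28648 × 0.544 = 112093 + 15585 = 127678
Giving 11471 / 20188 / 28957 / 32391 / 127678.
Total after period 2: 11471 + 20188 + 28957 + 32391 + 127678 = 220685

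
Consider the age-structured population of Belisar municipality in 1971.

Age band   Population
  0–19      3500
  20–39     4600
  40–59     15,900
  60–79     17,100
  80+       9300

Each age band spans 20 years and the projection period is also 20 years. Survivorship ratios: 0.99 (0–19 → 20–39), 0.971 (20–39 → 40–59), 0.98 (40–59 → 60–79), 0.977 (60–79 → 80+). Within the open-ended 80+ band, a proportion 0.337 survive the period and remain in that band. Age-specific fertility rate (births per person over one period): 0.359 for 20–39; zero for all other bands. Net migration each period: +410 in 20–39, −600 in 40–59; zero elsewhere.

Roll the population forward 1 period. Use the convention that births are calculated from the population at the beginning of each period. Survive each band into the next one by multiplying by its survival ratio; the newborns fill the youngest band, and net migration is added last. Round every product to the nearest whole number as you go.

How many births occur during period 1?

1651

(Groups numbered youngest = 1 to oldest = 5.)
Period 1.
Births: 4600 × 0.359 = 1651
Group 2: 3500 × 0.99 = 3465
Group 3: 4600 × 0.971 = 4467
Group 4: 15900 × 0.98 = 15582
Group 5: 17100 × 0.977 + 9300 × 0.337 = 16707 + 3134 = 19841
Net migration: Group 2 + 410 → 3875; Group 3 − 600 → 3867
Giving 1651 / 3875 / 3867 / 15582 / 19841.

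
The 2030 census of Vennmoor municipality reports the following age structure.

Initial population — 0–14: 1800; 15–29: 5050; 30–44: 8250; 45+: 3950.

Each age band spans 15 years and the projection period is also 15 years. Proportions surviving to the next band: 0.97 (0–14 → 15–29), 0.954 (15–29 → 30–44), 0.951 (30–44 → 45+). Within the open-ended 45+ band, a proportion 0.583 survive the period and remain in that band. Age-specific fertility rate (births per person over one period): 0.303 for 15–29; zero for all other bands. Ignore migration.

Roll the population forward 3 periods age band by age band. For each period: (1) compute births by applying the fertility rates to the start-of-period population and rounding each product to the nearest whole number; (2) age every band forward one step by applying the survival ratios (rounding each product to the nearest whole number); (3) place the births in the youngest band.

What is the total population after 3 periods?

Numbering the bands 1..4 from youngest to oldest:
[period 1]
Births: 5050 × 0.303 = 1530
Band 2: 1800 × 0.97 = 1746
Band 3: 5050 × 0.954 = 4818
Band 4: 8250 × 0.951 + 3950 × 0.583 = 7846 + 2303 = 10149
Giving 1530 / 1746 / 4818 / 10149.
[period 2]
Births: 1746 × 0.303 = 529
Band 2: 1530 × 0.97 = 1484
Band 3: 1746 × 0.954 = 1666
Band 4: 4818 × 0.951 + 10149 × 0.583 = 4582 + 5917 = 10499
Giving 529 / 1484 / 1666 / 10499.
[period 3]
Births: 1484 × 0.303 = 450
Band 2: 529 × 0.97 = 513
Band 3: 1484 × 0.954 = 1416
Band 4: 1666 × 0.951 + 10499 × 0.583 = 1584 + 6121 = 7705
Giving 450 / 513 / 1416 / 7705.
Total after period 3: 450 + 513 + 1416 + 7705 = 10084

10084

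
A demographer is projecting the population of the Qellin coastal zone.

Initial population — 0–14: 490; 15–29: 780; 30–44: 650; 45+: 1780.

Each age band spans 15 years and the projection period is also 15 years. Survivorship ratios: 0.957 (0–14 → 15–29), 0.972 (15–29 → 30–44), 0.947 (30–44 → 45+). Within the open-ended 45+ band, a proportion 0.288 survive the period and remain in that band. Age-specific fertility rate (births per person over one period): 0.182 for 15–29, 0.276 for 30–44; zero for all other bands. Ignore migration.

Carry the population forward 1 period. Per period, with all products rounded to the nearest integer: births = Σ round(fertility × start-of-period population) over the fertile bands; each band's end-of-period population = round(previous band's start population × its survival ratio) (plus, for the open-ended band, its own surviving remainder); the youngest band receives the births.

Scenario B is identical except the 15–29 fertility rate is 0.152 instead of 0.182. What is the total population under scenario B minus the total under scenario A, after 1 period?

-23

Numbering the bands 1..4 from youngest to oldest:
Period 1:
Births: 780 × 0.182 = 142  |  650 × 0.276 = 179 — total 321
Band 2: 490 × 0.957 = 469
Band 3: 780 × 0.972 = 758
Band 4: 650 × 0.947 + 1780 × 0.288 = 616 + 513 = 1129
Population now: 0–14=321, 15–29=469, 30–44=758, 45+=1129
Scenario A total after 1 period: 2677
Scenario B projection —
Period 1:
Births: 780 × 0.152 = 119  |  650 × 0.276 = 179 — total 298
Band 2: 490 × 0.957 = 469
Band 3: 780 × 0.972 = 758
Band 4: 650 × 0.947 + 1780 × 0.288 = 616 + 513 = 1129
Population now: 0–14=298, 15–29=469, 30–44=758, 45+=1129
Scenario B total after 1 period: 2654
Difference B − A = 2654 − 2677 = -23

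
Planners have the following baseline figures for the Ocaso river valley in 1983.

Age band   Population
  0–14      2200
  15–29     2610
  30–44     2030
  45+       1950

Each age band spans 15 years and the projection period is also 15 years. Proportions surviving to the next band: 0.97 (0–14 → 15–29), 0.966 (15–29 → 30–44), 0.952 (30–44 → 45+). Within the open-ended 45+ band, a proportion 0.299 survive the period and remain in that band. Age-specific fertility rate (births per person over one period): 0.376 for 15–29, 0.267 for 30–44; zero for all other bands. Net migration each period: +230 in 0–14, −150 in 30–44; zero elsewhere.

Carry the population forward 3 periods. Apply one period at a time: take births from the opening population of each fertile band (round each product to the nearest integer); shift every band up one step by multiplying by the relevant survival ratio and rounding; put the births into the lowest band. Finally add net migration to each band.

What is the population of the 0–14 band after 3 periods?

After projecting period 1:
Births: 2610 × 0.376 = 981  |  2030 × 0.267 = 542 — total 1523
15–29: 2200 × 0.97 = 2134
30–44: 2610 × 0.966 = 2521
45+: 2030 × 0.952 + 1950 × 0.299 = 1933 + 583 = 2516
Net migration: 0–14 + 230 → 1753; 30–44 − 150 → 2371
Giving 1753 / 2134 / 2371 / 2516.
After projecting period 2:
Births: 2134 × 0.376 = 802  |  2371 × 0.267 = 633 — total 1435
15–29: 1753 × 0.97 = 1700
30–44: 2134 × 0.966 = 2061
45+: 2371 × 0.952 + 2516 × 0.299 = 2257 + 752 = 3009
Net migration: 0–14 + 230 → 1665; 30–44 − 150 → 1911
Giving 1665 / 1700 / 1911 / 3009.
After projecting period 3:
Births: 1700 × 0.376 = 639  |  1911 × 0.267 = 510 — total 1149
15–29: 1665 × 0.97 = 1615
30–44: 1700 × 0.966 = 1642
45+: 1911 × 0.952 + 3009 × 0.299 = 1819 + 900 = 2719
Net migration: 0–14 + 230 → 1379; 30–44 − 150 → 1492
Giving 1379 / 1615 / 1492 / 2719.

1379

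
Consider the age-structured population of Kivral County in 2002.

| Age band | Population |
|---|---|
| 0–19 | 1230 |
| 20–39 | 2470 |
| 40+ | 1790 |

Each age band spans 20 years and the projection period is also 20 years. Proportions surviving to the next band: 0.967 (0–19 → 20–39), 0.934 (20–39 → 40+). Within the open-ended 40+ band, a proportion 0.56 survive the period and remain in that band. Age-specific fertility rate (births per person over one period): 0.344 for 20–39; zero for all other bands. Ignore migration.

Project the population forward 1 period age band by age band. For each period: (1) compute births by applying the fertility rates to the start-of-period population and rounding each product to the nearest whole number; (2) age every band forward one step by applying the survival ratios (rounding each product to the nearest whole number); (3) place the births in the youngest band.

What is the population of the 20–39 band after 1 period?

1189

After projecting period 1:
Births: 2470 × 0.344 = 850
20–39: 1230 × 0.967 = 1189
40+: 2470 × 0.934 + 1790 × 0.56 = 2307 + 1002 = 3309
Giving 850 / 1189 / 3309.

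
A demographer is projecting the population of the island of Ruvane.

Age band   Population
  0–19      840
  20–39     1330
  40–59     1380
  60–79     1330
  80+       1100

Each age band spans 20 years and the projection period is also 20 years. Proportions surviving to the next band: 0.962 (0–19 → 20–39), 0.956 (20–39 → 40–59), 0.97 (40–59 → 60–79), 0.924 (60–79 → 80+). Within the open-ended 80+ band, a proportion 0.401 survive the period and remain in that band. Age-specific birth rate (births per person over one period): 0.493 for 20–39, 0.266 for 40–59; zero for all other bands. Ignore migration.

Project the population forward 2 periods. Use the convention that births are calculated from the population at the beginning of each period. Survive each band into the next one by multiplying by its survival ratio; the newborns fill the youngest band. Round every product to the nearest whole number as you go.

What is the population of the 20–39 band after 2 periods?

After projecting period 1:
Births: 1330 × 0.493 = 656  |  1380 × 0.266 = 367 — total 1023
20–39: 840 × 0.962 = 808
40–59: 1330 × 0.956 = 1271
60–79: 1380 × 0.97 = 1339
80+: 1330 × 0.924 + 1100 × 0.401 = 1229 + 441 = 1670
Population now: 0–19=1023, 20–39=808, 40–59=1271, 60–79=1339, 80+=1670
After projecting period 2:
Births: 808 × 0.493 = 398  |  1271 × 0.266 = 338 — total 736
20–39: 1023 × 0.962 = 984
40–59: 808 × 0.956 = 772
60–79: 1271 × 0.97 = 1233
80+: 1339 × 0.924 + 1670 × 0.401 = 1237 + 670 = 1907
Population now: 0–19=736, 20–39=984, 40–59=772, 60–79=1233, 80+=1907

984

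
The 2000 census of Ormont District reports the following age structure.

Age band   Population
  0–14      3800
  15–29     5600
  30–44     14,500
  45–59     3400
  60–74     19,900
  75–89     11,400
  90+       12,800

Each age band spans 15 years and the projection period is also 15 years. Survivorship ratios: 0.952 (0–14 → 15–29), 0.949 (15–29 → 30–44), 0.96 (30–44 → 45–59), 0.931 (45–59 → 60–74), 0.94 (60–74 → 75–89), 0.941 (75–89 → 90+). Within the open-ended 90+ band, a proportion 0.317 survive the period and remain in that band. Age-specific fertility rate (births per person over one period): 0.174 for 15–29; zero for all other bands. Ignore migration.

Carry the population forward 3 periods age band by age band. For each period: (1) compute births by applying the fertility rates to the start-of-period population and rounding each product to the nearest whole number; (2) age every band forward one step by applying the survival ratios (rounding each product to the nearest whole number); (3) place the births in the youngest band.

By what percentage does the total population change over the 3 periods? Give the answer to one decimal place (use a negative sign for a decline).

Numbering the bands 1..7 from youngest to oldest:
Period 1:
Births: 5600 × 0.174 = 974
Band 2: 3800 × 0.952 = 3618
Band 3: 5600 × 0.949 = 5314
Band 4: 14500 × 0.96 = 13920
Band 5: 3400 × 0.931 = 3165
Band 6: 19900 × 0.94 = 18706
Band 7: 11400 × 0.941 + 12800 × 0.317 = 10727 + 4058 = 14785
Population now: 0–14=974, 15–29=3618, 30–44=5314, 45–59=13920, 60–74=3165, 75–89=18706, 90+=14785
Period 2:
Births: 3618 × 0.174 = 630
Band 2: 974 × 0.952 = 927
Band 3: 3618 × 0.949 = 3433
Band 4: 5314 × 0.96 = 5101
Band 5: 13920 × 0.931 = 12960
Band 6: 3165 × 0.94 = 2975
Band 7: 18706 × 0.941 + 14785 × 0.317 = 17602 + 4687 = 22289
Population now: 0–14=630, 15–29=927, 30–44=3433, 45–59=5101, 60–74=12960, 75–89=2975, 90+=22289
Period 3:
Births: 927 × 0.174 = 161
Band 2: 630 × 0.952 = 600
Band 3: 927 × 0.949 = 880
Band 4: 3433 × 0.96 = 3296
Band 5: 5101 × 0.931 = 4749
Band 6: 12960 × 0.94 = 12182
Band 7: 2975 × 0.941 + 22289 × 0.317 = 2799 + 7066 = 9865
Population now: 0–14=161, 15–29=600, 30–44=880, 45–59=3296, 60–74=4749, 75–89=12182, 90+=9865
Total: 71400 → 31733; change = -39667; percentage change = -55.6%

-55.6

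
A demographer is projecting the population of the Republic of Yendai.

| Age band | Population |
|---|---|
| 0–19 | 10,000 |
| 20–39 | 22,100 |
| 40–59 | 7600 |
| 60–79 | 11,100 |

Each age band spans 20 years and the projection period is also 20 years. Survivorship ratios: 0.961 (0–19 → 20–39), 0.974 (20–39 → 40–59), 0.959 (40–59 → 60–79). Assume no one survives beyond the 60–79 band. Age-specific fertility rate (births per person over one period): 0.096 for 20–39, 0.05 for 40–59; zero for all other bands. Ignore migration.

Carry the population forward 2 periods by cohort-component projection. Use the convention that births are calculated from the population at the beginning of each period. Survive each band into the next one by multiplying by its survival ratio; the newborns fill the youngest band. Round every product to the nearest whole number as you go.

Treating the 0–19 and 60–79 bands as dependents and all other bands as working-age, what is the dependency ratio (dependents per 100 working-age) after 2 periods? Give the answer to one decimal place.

Let group 1 be 0–19 through group 4 = 60–79.
Period 1:
Births: 22100 × 0.096 = 2122 ; 7600 × 0.05 = 380 ⇒ total 2502
Group 2: 10000 × 0.961 = 9610
Group 3: 22100 × 0.974 = 21525
Group 4: 7600 × 0.959 = 7288
Giving 2502 / 9610 / 21525 / 7288.
Period 2:
Births: 9610 × 0.096 = 923 ; 21525 × 0.05 = 1076 ⇒ total 1999
Group 2: 2502 × 0.961 = 2404
Group 3: 9610 × 0.974 = 9360
Group 4: 21525 × 0.959 = 20642
Giving 1999 / 2404 / 9360 / 20642.
Dependents (band 0–19 + band 60–79) = 1999 + 20642 = 22641; working-age = 11764; ratio = 22641/11764 × 100 = 192.5

192.5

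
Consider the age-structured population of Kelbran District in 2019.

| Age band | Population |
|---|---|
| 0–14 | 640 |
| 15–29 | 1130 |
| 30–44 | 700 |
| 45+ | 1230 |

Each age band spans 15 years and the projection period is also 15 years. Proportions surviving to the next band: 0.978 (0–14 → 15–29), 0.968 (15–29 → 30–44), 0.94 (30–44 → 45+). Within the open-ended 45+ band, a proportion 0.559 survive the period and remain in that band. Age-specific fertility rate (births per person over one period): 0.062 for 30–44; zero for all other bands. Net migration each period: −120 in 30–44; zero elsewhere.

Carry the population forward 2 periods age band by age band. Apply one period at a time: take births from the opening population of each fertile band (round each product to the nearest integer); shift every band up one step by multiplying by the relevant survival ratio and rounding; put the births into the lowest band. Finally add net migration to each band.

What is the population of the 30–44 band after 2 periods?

Period 1:
Births: 700 × 0.062 = 43
15–29: 640 × 0.978 = 626
30–44: 1130 × 0.968 = 1094
45+: 700 × 0.94 + 1230 × 0.559 = 658 + 688 = 1346
Net migration: 30–44 − 120 → 974
→ [43, 626, 974, 1346]
Period 2:
Births: 974 × 0.062 = 60
15–29: 43 × 0.978 = 42
30–44: 626 × 0.968 = 606
45+: 974 × 0.94 + 1346 × 0.559 = 916 + 752 = 1668
Net migration: 30–44 − 120 → 486
→ [60, 42, 486, 1668]

486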